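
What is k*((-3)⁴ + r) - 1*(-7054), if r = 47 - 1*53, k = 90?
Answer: 13804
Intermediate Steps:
r = -6 (r = 47 - 53 = -6)
k*((-3)⁴ + r) - 1*(-7054) = 90*((-3)⁴ - 6) - 1*(-7054) = 90*(81 - 6) + 7054 = 90*75 + 7054 = 6750 + 7054 = 13804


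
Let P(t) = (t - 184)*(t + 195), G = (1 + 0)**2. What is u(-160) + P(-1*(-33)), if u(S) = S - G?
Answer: -34589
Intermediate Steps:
G = 1 (G = 1**2 = 1)
u(S) = -1 + S (u(S) = S - 1*1 = S - 1 = -1 + S)
P(t) = (-184 + t)*(195 + t)
u(-160) + P(-1*(-33)) = (-1 - 160) + (-35880 + (-1*(-33))**2 + 11*(-1*(-33))) = -161 + (-35880 + 33**2 + 11*33) = -161 + (-35880 + 1089 + 363) = -161 - 34428 = -34589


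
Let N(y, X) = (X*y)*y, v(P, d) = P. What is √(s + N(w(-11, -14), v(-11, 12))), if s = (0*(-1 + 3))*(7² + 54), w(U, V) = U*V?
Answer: 154*I*√11 ≈ 510.76*I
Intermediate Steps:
N(y, X) = X*y²
s = 0 (s = (0*2)*(49 + 54) = 0*103 = 0)
√(s + N(w(-11, -14), v(-11, 12))) = √(0 - 11*(-11*(-14))²) = √(0 - 11*154²) = √(0 - 11*23716) = √(0 - 260876) = √(-260876) = 154*I*√11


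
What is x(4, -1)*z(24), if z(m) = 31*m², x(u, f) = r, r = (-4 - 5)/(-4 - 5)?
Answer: 17856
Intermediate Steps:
r = 1 (r = -9/(-9) = -9*(-⅑) = 1)
x(u, f) = 1
x(4, -1)*z(24) = 1*(31*24²) = 1*(31*576) = 1*17856 = 17856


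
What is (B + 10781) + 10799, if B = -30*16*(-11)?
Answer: 26860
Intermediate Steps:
B = 5280 (B = -480*(-11) = 5280)
(B + 10781) + 10799 = (5280 + 10781) + 10799 = 16061 + 10799 = 26860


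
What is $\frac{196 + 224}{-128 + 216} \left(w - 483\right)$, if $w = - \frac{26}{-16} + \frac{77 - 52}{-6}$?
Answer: $- \frac{407855}{176} \approx -2317.4$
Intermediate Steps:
$w = - \frac{61}{24}$ ($w = \left(-26\right) \left(- \frac{1}{16}\right) + \left(77 - 52\right) \left(- \frac{1}{6}\right) = \frac{13}{8} + 25 \left(- \frac{1}{6}\right) = \frac{13}{8} - \frac{25}{6} = - \frac{61}{24} \approx -2.5417$)
$\frac{196 + 224}{-128 + 216} \left(w - 483\right) = \frac{196 + 224}{-128 + 216} \left(- \frac{61}{24} - 483\right) = \frac{420}{88} \left(- \frac{11653}{24}\right) = 420 \cdot \frac{1}{88} \left(- \frac{11653}{24}\right) = \frac{105}{22} \left(- \frac{11653}{24}\right) = - \frac{407855}{176}$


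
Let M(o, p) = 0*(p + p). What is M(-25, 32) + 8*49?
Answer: 392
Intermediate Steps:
M(o, p) = 0 (M(o, p) = 0*(2*p) = 0)
M(-25, 32) + 8*49 = 0 + 8*49 = 0 + 392 = 392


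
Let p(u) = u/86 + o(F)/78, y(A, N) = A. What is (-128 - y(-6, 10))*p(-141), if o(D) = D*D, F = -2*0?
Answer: 8601/43 ≈ 200.02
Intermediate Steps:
F = 0
o(D) = D**2
p(u) = u/86 (p(u) = u/86 + 0**2/78 = u*(1/86) + 0*(1/78) = u/86 + 0 = u/86)
(-128 - y(-6, 10))*p(-141) = (-128 - 1*(-6))*((1/86)*(-141)) = (-128 + 6)*(-141/86) = -122*(-141/86) = 8601/43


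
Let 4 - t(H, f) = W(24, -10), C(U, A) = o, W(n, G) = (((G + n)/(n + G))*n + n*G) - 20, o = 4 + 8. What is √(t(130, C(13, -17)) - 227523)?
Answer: I*√227283 ≈ 476.74*I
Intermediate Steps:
o = 12
W(n, G) = -20 + n + G*n (W(n, G) = (((G + n)/(G + n))*n + G*n) - 20 = (1*n + G*n) - 20 = (n + G*n) - 20 = -20 + n + G*n)
C(U, A) = 12
t(H, f) = 240 (t(H, f) = 4 - (-20 + 24 - 10*24) = 4 - (-20 + 24 - 240) = 4 - 1*(-236) = 4 + 236 = 240)
√(t(130, C(13, -17)) - 227523) = √(240 - 227523) = √(-227283) = I*√227283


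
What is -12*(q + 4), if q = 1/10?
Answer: -246/5 ≈ -49.200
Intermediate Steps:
q = ⅒ ≈ 0.10000
-12*(q + 4) = -12*(⅒ + 4) = -12*41/10 = -246/5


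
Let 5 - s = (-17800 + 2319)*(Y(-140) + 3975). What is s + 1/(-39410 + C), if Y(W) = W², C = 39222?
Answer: 68613341039/188 ≈ 3.6496e+8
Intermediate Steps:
s = 364964580 (s = 5 - (-17800 + 2319)*((-140)² + 3975) = 5 - (-15481)*(19600 + 3975) = 5 - (-15481)*23575 = 5 - 1*(-364964575) = 5 + 364964575 = 364964580)
s + 1/(-39410 + C) = 364964580 + 1/(-39410 + 39222) = 364964580 + 1/(-188) = 364964580 - 1/188 = 68613341039/188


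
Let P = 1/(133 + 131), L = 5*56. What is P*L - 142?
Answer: -4651/33 ≈ -140.94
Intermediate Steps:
L = 280
P = 1/264 ≈ 0.0037879
P*L - 142 = (1/264)*280 - 142 = 35/33 - 142 = -4651/33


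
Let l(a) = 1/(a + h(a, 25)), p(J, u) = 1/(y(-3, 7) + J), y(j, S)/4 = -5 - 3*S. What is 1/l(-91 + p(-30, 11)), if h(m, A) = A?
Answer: -8845/134 ≈ -66.007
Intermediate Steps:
y(j, S) = -20 - 12*S (y(j, S) = 4*(-5 - 3*S) = -20 - 12*S)
p(J, u) = 1/(-104 + J) (p(J, u) = 1/((-20 - 12*7) + J) = 1/((-20 - 84) + J) = 1/(-104 + J))
l(a) = 1/(25 + a) (l(a) = 1/(a + 25) = 1/(25 + a))
1/l(-91 + p(-30, 11)) = 1/(1/(25 + (-91 + 1/(-104 - 30)))) = 1/(1/(25 + (-91 + 1/(-134)))) = 1/(1/(25 + (-91 - 1/134))) = 1/(1/(25 - 12195/134)) = 1/(1/(-8845/134)) = 1/(-134/8845) = -8845/134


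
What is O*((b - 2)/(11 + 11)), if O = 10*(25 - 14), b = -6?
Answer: -40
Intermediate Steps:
O = 110 (O = 10*11 = 110)
O*((b - 2)/(11 + 11)) = 110*((-6 - 2)/(11 + 11)) = 110*(-8/22) = 110*(-8*1/22) = 110*(-4/11) = -40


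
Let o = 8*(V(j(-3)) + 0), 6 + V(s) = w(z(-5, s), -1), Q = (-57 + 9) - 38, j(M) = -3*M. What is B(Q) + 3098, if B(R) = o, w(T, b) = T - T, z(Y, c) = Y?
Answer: 3050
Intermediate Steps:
Q = -86 (Q = -48 - 38 = -86)
w(T, b) = 0
V(s) = -6 (V(s) = -6 + 0 = -6)
o = -48 (o = 8*(-6 + 0) = 8*(-6) = -48)
B(R) = -48
B(Q) + 3098 = -48 + 3098 = 3050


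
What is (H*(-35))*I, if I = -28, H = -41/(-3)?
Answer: 40180/3 ≈ 13393.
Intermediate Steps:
H = 41/3 (H = -41*(-1/3) = 41/3 ≈ 13.667)
(H*(-35))*I = ((41/3)*(-35))*(-28) = -1435/3*(-28) = 40180/3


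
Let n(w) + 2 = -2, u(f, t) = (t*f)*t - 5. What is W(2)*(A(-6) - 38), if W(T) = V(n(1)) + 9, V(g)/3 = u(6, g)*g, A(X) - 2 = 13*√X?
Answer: 38988 - 14079*I*√6 ≈ 38988.0 - 34486.0*I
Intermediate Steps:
A(X) = 2 + 13*√X
u(f, t) = -5 + f*t² (u(f, t) = (f*t)*t - 5 = f*t² - 5 = -5 + f*t²)
n(w) = -4 (n(w) = -2 - 2 = -4)
V(g) = 3*g*(-5 + 6*g²) (V(g) = 3*((-5 + 6*g²)*g) = 3*(g*(-5 + 6*g²)) = 3*g*(-5 + 6*g²))
W(T) = -1083 (W(T) = (-15*(-4) + 18*(-4)³) + 9 = (60 + 18*(-64)) + 9 = (60 - 1152) + 9 = -1092 + 9 = -1083)
W(2)*(A(-6) - 38) = -1083*((2 + 13*√(-6)) - 38) = -1083*((2 + 13*(I*√6)) - 38) = -1083*((2 + 13*I*√6) - 38) = -1083*(-36 + 13*I*√6) = 38988 - 14079*I*√6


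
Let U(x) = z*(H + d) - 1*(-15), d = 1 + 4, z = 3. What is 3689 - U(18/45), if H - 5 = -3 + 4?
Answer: 3641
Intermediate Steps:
H = 6 (H = 5 + (-3 + 4) = 5 + 1 = 6)
d = 5
U(x) = 48 (U(x) = 3*(6 + 5) - 1*(-15) = 3*11 + 15 = 33 + 15 = 48)
3689 - U(18/45) = 3689 - 1*48 = 3689 - 48 = 3641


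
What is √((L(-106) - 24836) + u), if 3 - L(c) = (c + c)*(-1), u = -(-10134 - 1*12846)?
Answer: I*√2065 ≈ 45.442*I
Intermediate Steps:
u = 22980 (u = -(-10134 - 12846) = -1*(-22980) = 22980)
L(c) = 3 + 2*c (L(c) = 3 - (c + c)*(-1) = 3 - 2*c*(-1) = 3 - (-2)*c = 3 + 2*c)
√((L(-106) - 24836) + u) = √(((3 + 2*(-106)) - 24836) + 22980) = √(((3 - 212) - 24836) + 22980) = √((-209 - 24836) + 22980) = √(-25045 + 22980) = √(-2065) = I*√2065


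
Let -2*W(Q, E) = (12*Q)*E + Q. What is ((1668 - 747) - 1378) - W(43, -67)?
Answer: -35443/2 ≈ -17722.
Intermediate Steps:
W(Q, E) = -Q/2 - 6*E*Q (W(Q, E) = -((12*Q)*E + Q)/2 = -(12*E*Q + Q)/2 = -(Q + 12*E*Q)/2 = -Q/2 - 6*E*Q)
((1668 - 747) - 1378) - W(43, -67) = ((1668 - 747) - 1378) - (-1)*43*(1 + 12*(-67))/2 = (921 - 1378) - (-1)*43*(1 - 804)/2 = -457 - (-1)*43*(-803)/2 = -457 - 1*34529/2 = -457 - 34529/2 = -35443/2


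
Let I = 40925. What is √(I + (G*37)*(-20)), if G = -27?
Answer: √60905 ≈ 246.79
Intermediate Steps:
√(I + (G*37)*(-20)) = √(40925 - 27*37*(-20)) = √(40925 - 999*(-20)) = √(40925 + 19980) = √60905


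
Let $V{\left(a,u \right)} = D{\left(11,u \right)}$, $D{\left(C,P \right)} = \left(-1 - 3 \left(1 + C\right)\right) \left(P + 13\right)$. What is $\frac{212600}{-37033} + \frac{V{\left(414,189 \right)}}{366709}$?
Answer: $- \frac{78239118042}{13580334397} \approx -5.7612$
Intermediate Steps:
$D{\left(C,P \right)} = \left(-4 - 3 C\right) \left(13 + P\right)$ ($D{\left(C,P \right)} = \left(-1 - \left(3 + 3 C\right)\right) \left(13 + P\right) = \left(-4 - 3 C\right) \left(13 + P\right)$)
$V{\left(a,u \right)} = -481 - 37 u$ ($V{\left(a,u \right)} = -52 - 429 - 4 u - 33 u = -481 - 37 u$)
$\frac{212600}{-37033} + \frac{V{\left(414,189 \right)}}{366709} = \frac{212600}{-37033} + \frac{-481 - 6993}{366709} = 212600 \left(- \frac{1}{37033}\right) + \left(-481 - 6993\right) \frac{1}{366709} = - \frac{212600}{37033} - \frac{7474}{366709} = - \frac{78239118042}{13580334397}$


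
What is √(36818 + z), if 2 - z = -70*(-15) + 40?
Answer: 3*√3970 ≈ 189.02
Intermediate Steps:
z = -1088 (z = 2 - (-70*(-15) + 40) = 2 - (1050 + 40) = 2 - 1*1090 = 2 - 1090 = -1088)
√(36818 + z) = √(36818 - 1088) = √35730 = 3*√3970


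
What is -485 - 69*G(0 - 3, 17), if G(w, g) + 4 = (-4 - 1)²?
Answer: -1934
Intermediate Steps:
G(w, g) = 21 (G(w, g) = -4 + (-4 - 1)² = -4 + (-5)² = -4 + 25 = 21)
-485 - 69*G(0 - 3, 17) = -485 - 69*21 = -485 - 1449 = -1934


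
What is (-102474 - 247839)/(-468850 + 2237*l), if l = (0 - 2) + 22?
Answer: 116771/141370 ≈ 0.82600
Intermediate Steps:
l = 20 (l = -2 + 22 = 20)
(-102474 - 247839)/(-468850 + 2237*l) = (-102474 - 247839)/(-468850 + 2237*20) = -350313/(-468850 + 44740) = -350313/(-424110) = -350313*(-1/424110) = 116771/141370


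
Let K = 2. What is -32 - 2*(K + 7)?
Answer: -50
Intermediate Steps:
-32 - 2*(K + 7) = -32 - 2*(2 + 7) = -32 - 2*9 = -32 - 18 = -50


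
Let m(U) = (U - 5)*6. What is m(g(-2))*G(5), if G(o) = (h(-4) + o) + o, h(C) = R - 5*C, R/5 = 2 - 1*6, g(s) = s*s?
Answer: -60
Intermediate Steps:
g(s) = s²
R = -20 (R = 5*(2 - 1*6) = 5*(2 - 6) = 5*(-4) = -20)
h(C) = -20 - 5*C
m(U) = -30 + 6*U (m(U) = (-5 + U)*6 = -30 + 6*U)
G(o) = 2*o (G(o) = ((-20 - 5*(-4)) + o) + o = ((-20 + 20) + o) + o = (0 + o) + o = o + o = 2*o)
m(g(-2))*G(5) = (-30 + 6*(-2)²)*(2*5) = (-30 + 6*4)*10 = (-30 + 24)*10 = -6*10 = -60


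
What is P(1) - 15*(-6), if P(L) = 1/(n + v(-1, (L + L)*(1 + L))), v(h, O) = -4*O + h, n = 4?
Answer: 1169/13 ≈ 89.923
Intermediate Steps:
v(h, O) = h - 4*O
P(L) = 1/(3 - 8*L*(1 + L)) (P(L) = 1/(4 + (-1 - 4*(L + L)*(1 + L))) = 1/(4 + (-1 - 4*2*L*(1 + L))) = 1/(4 + (-1 - 8*L*(1 + L))) = 1/(3 - 8*L*(1 + L)))
P(1) - 15*(-6) = -1/(-3 + 8*1*(1 + 1)) - 15*(-6) = -1/(-3 + 8*1*2) + 90 = -1/(-3 + 16) + 90 = -1/13 + 90 = 1169/13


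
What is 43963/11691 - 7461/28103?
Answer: 1148265638/328552173 ≈ 3.4949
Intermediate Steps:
43963/11691 - 7461/28103 = 1148265638/328552173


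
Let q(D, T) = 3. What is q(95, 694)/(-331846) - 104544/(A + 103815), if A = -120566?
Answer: 34692457971/5558752346 ≈ 6.2411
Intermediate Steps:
q(95, 694)/(-331846) - 104544/(A + 103815) = 3/(-331846) - 104544/(-120566 + 103815) = 3*(-1/331846) - 104544/(-16751) = -3/331846 - 104544*(-1/16751) = -3/331846 + 104544/16751 = 34692457971/5558752346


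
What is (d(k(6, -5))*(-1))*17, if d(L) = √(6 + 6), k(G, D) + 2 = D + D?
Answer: -34*√3 ≈ -58.890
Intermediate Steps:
k(G, D) = -2 + 2*D (k(G, D) = -2 + (D + D) = -2 + 2*D)
d(L) = 2*√3 (d(L) = √12 = 2*√3)
(d(k(6, -5))*(-1))*17 = ((2*√3)*(-1))*17 = -2*√3*17 = -34*√3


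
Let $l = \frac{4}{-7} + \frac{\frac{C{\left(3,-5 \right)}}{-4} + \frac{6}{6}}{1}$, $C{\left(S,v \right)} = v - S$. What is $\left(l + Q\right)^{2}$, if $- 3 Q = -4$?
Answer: $\frac{6241}{441} \approx 14.152$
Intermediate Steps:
$Q = \frac{4}{3}$ ($Q = \left(- \frac{1}{3}\right) \left(-4\right) = \frac{4}{3} \approx 1.3333$)
$l = \frac{17}{7}$ ($l = \frac{4}{-7} + \frac{\frac{-5 - 3}{-4} + \frac{6}{6}}{1} = 4 \left(- \frac{1}{7}\right) + \left(\left(-5 - 3\right) \left(- \frac{1}{4}\right) + 6 \cdot \frac{1}{6}\right) 1 = - \frac{4}{7} + \left(\left(-8\right) \left(- \frac{1}{4}\right) + 1\right) 1 = - \frac{4}{7} + \left(2 + 1\right) 1 = - \frac{4}{7} + 3 \cdot 1 = - \frac{4}{7} + 3 = \frac{17}{7} \approx 2.4286$)
$\left(l + Q\right)^{2} = \left(\frac{17}{7} + \frac{4}{3}\right)^{2} = \left(\frac{79}{21}\right)^{2} = \frac{6241}{441}$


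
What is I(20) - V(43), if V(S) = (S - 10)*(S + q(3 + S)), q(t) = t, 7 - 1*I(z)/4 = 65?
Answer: -3169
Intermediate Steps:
I(z) = -232 (I(z) = 28 - 4*65 = 28 - 260 = -232)
V(S) = (-10 + S)*(3 + 2*S) (V(S) = (S - 10)*(S + (3 + S)) = (-10 + S)*(3 + 2*S))
I(20) - V(43) = -232 - (-30 - 17*43 + 2*43²) = -232 - (-30 - 731 + 2*1849) = -232 - (-30 - 731 + 3698) = -232 - 1*2937 = -232 - 2937 = -3169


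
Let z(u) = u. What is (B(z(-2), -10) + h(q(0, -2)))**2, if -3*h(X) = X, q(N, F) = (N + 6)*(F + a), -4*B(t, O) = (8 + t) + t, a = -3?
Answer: 81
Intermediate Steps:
B(t, O) = -2 - t/2 (B(t, O) = -((8 + t) + t)/4 = -(8 + 2*t)/4 = -2 - t/2)
q(N, F) = (-3 + F)*(6 + N) (q(N, F) = (N + 6)*(F - 3) = (6 + N)*(-3 + F) = (-3 + F)*(6 + N))
h(X) = -X/3
(B(z(-2), -10) + h(q(0, -2)))**2 = ((-2 - 1/2*(-2)) - (-18 - 3*0 + 6*(-2) - 2*0)/3)**2 = ((-2 + 1) - (-18 + 0 - 12 + 0)/3)**2 = (-1 - 1/3*(-30))**2 = (-1 + 10)**2 = 9**2 = 81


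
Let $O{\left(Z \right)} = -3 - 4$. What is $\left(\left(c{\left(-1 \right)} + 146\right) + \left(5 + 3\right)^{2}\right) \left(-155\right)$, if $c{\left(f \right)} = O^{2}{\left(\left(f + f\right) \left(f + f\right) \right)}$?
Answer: $-40145$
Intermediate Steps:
$O{\left(Z \right)} = -7$
$c{\left(f \right)} = 49$ ($c{\left(f \right)} = \left(-7\right)^{2} = 49$)
$\left(\left(c{\left(-1 \right)} + 146\right) + \left(5 + 3\right)^{2}\right) \left(-155\right) = \left(\left(49 + 146\right) + \left(5 + 3\right)^{2}\right) \left(-155\right) = \left(195 + 8^{2}\right) \left(-155\right) = \left(195 + 64\right) \left(-155\right) = 259 \left(-155\right) = -40145$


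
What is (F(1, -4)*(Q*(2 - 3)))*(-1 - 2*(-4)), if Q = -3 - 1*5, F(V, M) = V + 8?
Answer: 504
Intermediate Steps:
F(V, M) = 8 + V
Q = -8 (Q = -3 - 5 = -8)
(F(1, -4)*(Q*(2 - 3)))*(-1 - 2*(-4)) = ((8 + 1)*(-8*(2 - 3)))*(-1 - 2*(-4)) = (9*(-8*(-1)))*(-1 + 8) = (9*8)*7 = 72*7 = 504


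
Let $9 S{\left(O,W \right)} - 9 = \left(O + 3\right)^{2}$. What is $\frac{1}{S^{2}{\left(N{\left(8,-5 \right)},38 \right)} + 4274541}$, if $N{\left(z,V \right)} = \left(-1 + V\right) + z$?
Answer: $\frac{81}{346238977} \approx 2.3394 \cdot 10^{-7}$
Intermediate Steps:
$N{\left(z,V \right)} = -1 + V + z$
$S{\left(O,W \right)} = 1 + \frac{\left(3 + O\right)^{2}}{9}$ ($S{\left(O,W \right)} = 1 + \frac{\left(O + 3\right)^{2}}{9} = 1 + \frac{\left(3 + O\right)^{2}}{9}$)
$\frac{1}{S^{2}{\left(N{\left(8,-5 \right)},38 \right)} + 4274541} = \frac{1}{\left(1 + \frac{\left(3 - -2\right)^{2}}{9}\right)^{2} + 4274541} = \frac{1}{\left(1 + \frac{\left(3 + 2\right)^{2}}{9}\right)^{2} + 4274541} = \frac{1}{\left(1 + \frac{5^{2}}{9}\right)^{2} + 4274541} = \frac{1}{\left(1 + \frac{1}{9} \cdot 25\right)^{2} + 4274541} = \frac{1}{\left(1 + \frac{25}{9}\right)^{2} + 4274541} = \frac{1}{\left(\frac{34}{9}\right)^{2} + 4274541} = \frac{1}{\frac{1156}{81} + 4274541} = \frac{1}{\frac{346238977}{81}} = \frac{81}{346238977}$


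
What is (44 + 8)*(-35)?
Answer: -1820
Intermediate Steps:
(44 + 8)*(-35) = 52*(-35) = -1820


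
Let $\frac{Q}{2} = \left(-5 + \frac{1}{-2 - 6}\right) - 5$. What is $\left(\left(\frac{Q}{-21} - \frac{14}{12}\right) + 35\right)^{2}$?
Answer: $\frac{8543929}{7056} \approx 1210.9$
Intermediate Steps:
$Q = - \frac{81}{4}$ ($Q = 2 \left(\left(-5 + \frac{1}{-2 - 6}\right) - 5\right) = 2 \left(\left(-5 + \frac{1}{-8}\right) - 5\right) = 2 \left(\left(-5 - \frac{1}{8}\right) - 5\right) = 2 \left(- \frac{41}{8} - 5\right) = 2 \left(- \frac{81}{8}\right) = - \frac{81}{4} \approx -20.25$)
$\left(\left(\frac{Q}{-21} - \frac{14}{12}\right) + 35\right)^{2} = \left(\left(- \frac{81}{4 \left(-21\right)} - \frac{14}{12}\right) + 35\right)^{2} = \left(\left(\left(- \frac{81}{4}\right) \left(- \frac{1}{21}\right) - \frac{7}{6}\right) + 35\right)^{2} = \left(\left(\frac{27}{28} - \frac{7}{6}\right) + 35\right)^{2} = \left(- \frac{17}{84} + 35\right)^{2} = \left(\frac{2923}{84}\right)^{2} = \frac{8543929}{7056}$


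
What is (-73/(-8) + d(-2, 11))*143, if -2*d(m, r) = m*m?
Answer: 8151/8 ≈ 1018.9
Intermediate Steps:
d(m, r) = -m**2/2 (d(m, r) = -m*m/2 = -m**2/2)
(-73/(-8) + d(-2, 11))*143 = (-73/(-8) - 1/2*(-2)**2)*143 = (-73*(-1/8) - 1/2*4)*143 = (73/8 - 2)*143 = (57/8)*143 = 8151/8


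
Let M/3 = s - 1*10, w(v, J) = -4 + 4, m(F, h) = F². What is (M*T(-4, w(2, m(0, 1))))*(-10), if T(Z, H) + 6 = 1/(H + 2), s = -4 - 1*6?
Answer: -3300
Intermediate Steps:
s = -10 (s = -4 - 6 = -10)
w(v, J) = 0
M = -60 (M = 3*(-10 - 1*10) = 3*(-10 - 10) = 3*(-20) = -60)
T(Z, H) = -6 + 1/(2 + H) (T(Z, H) = -6 + 1/(H + 2) = -6 + 1/(2 + H))
(M*T(-4, w(2, m(0, 1))))*(-10) = -60*(-11 - 6*0)/(2 + 0)*(-10) = -60*(-11 + 0)/2*(-10) = -30*(-11)*(-10) = -60*(-11/2)*(-10) = 330*(-10) = -3300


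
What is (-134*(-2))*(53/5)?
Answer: 14204/5 ≈ 2840.8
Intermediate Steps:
(-134*(-2))*(53/5) = 268*(53*(1/5)) = 268*(53/5) = 14204/5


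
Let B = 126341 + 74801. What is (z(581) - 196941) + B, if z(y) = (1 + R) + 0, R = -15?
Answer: 4187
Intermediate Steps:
B = 201142
z(y) = -14 (z(y) = (1 - 15) + 0 = -14 + 0 = -14)
(z(581) - 196941) + B = (-14 - 196941) + 201142 = -196955 + 201142 = 4187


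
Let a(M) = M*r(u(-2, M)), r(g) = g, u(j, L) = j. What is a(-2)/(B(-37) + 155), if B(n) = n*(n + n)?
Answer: 4/2893 ≈ 0.0013826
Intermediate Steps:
B(n) = 2*n**2 (B(n) = n*(2*n) = 2*n**2)
a(M) = -2*M (a(M) = M*(-2) = -2*M)
a(-2)/(B(-37) + 155) = (-2*(-2))/(2*(-37)**2 + 155) = 4/(2*1369 + 155) = 4/(2738 + 155) = 4/2893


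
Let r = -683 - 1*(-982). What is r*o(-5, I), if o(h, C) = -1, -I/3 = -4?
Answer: -299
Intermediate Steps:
I = 12 (I = -3*(-4) = 12)
r = 299 (r = -683 + 982 = 299)
r*o(-5, I) = 299*(-1) = -299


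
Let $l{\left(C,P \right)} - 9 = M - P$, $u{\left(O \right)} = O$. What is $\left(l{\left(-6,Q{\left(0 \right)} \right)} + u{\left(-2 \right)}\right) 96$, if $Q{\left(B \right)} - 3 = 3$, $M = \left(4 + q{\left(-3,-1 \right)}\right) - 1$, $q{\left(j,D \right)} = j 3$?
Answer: $-480$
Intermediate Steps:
$q{\left(j,D \right)} = 3 j$
$M = -6$ ($M = \left(4 + 3 \left(-3\right)\right) - 1 = \left(4 - 9\right) - 1 = -5 - 1 = -6$)
$Q{\left(B \right)} = 6$ ($Q{\left(B \right)} = 3 + 3 = 6$)
$l{\left(C,P \right)} = 3 - P$ ($l{\left(C,P \right)} = 9 - \left(6 + P\right) = 3 - P$)
$\left(l{\left(-6,Q{\left(0 \right)} \right)} + u{\left(-2 \right)}\right) 96 = \left(\left(3 - 6\right) - 2\right) 96 = \left(-3 - 2\right) 96 = \left(-5\right) 96 = -480$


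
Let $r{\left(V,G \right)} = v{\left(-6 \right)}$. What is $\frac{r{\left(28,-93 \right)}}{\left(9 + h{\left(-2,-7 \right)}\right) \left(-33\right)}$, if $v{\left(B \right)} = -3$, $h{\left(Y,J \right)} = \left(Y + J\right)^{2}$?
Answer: $\frac{1}{990} \approx 0.0010101$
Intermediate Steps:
$h{\left(Y,J \right)} = \left(J + Y\right)^{2}$
$r{\left(V,G \right)} = -3$
$\frac{r{\left(28,-93 \right)}}{\left(9 + h{\left(-2,-7 \right)}\right) \left(-33\right)} = - \frac{3}{\left(9 + \left(-7 - 2\right)^{2}\right) \left(-33\right)} = - \frac{3}{\left(9 + \left(-9\right)^{2}\right) \left(-33\right)} = - \frac{3}{\left(9 + 81\right) \left(-33\right)} = - \frac{3}{90 \left(-33\right)} = - \frac{3}{-2970} = \left(-3\right) \left(- \frac{1}{2970}\right) = \frac{1}{990}$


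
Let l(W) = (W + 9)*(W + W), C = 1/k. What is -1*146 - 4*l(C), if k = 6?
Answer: -1424/9 ≈ -158.22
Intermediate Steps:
C = ⅙ (C = 1/6 = ⅙ ≈ 0.16667)
l(W) = 2*W*(9 + W) (l(W) = (9 + W)*(2*W) = 2*W*(9 + W))
-1*146 - 4*l(C) = -1*146 - 8*(9 + ⅙)/6 = -146 - 8*55/(6*6) = -146 - 4*55/18 = -146 - 110/9 = -1424/9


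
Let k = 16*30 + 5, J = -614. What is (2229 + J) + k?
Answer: 2100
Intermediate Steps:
k = 485 (k = 480 + 5 = 485)
(2229 + J) + k = (2229 - 614) + 485 = 1615 + 485 = 2100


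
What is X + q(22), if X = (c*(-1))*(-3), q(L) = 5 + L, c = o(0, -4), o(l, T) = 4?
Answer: 39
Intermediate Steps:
c = 4
X = 12 (X = (4*(-1))*(-3) = -4*(-3) = 12)
X + q(22) = 12 + (5 + 22) = 12 + 27 = 39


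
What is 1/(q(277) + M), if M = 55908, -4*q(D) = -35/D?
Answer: 1108/61946099 ≈ 1.7887e-5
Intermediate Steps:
q(D) = 35/(4*D) (q(D) = -(-35)/(4*D) = 35/(4*D))
1/(q(277) + M) = 1/((35/4)/277 + 55908) = 1/((35/4)*(1/277) + 55908) = 1/(35/1108 + 55908) = 1/(61946099/1108) = 1108/61946099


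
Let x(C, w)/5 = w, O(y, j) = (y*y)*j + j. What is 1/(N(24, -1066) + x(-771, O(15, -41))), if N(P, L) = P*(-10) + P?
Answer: -1/46546 ≈ -2.1484e-5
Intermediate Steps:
O(y, j) = j + j*y² (O(y, j) = y²*j + j = j*y² + j = j + j*y²)
x(C, w) = 5*w
N(P, L) = -9*P (N(P, L) = -10*P + P = -9*P)
1/(N(24, -1066) + x(-771, O(15, -41))) = 1/(-9*24 + 5*(-41*(1 + 15²))) = 1/(-216 + 5*(-41*(1 + 225))) = 1/(-216 + 5*(-41*226)) = 1/(-216 + 5*(-9266)) = 1/(-216 - 46330) = 1/(-46546) = -1/46546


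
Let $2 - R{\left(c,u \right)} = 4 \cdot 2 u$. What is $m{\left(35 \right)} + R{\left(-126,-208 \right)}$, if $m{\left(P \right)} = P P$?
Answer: $2891$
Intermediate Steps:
$m{\left(P \right)} = P^{2}$
$R{\left(c,u \right)} = 2 - 8 u$ ($R{\left(c,u \right)} = 2 - 4 \cdot 2 u = 2 - 8 u$)
$m{\left(35 \right)} + R{\left(-126,-208 \right)} = 35^{2} + \left(2 - -1664\right) = 1225 + \left(2 + 1664\right) = 1225 + 1666 = 2891$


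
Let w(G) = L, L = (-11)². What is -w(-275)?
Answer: -121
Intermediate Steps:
L = 121
w(G) = 121
-w(-275) = -1*121 = -121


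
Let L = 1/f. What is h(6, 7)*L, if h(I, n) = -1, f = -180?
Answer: 1/180 ≈ 0.0055556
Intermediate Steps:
L = -1/180 (L = 1/(-180) = -1/180 ≈ -0.0055556)
h(6, 7)*L = -1*(-1/180) = 1/180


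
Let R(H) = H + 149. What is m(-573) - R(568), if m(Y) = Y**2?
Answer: 327612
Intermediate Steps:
R(H) = 149 + H
m(-573) - R(568) = (-573)**2 - (149 + 568) = 328329 - 1*717 = 328329 - 717 = 327612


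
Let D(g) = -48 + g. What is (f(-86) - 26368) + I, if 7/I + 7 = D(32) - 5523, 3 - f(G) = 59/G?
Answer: -3143654582/119239 ≈ -26364.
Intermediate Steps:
f(G) = 3 - 59/G
I = -7/5546 (I = 7/(-7 + ((-48 + 32) - 5523)) = 7/(-7 + (-16 - 5523)) = 7/(-7 - 5539) = 7/(-5546) = 7*(-1/5546) = -7/5546 ≈ -0.0012622)
(f(-86) - 26368) + I = ((3 - 59/(-86)) - 26368) - 7/5546 = ((3 - 59*(-1/86)) - 26368) - 7/5546 = ((3 + 59/86) - 26368) - 7/5546 = (317/86 - 26368) - 7/5546 = -2267331/86 - 7/5546 = -3143654582/119239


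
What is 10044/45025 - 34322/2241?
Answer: -1522839446/100901025 ≈ -15.092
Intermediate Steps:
10044/45025 - 34322/2241 = -1522839446/100901025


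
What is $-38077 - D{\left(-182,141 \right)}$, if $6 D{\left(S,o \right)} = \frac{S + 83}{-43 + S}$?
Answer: $- \frac{5711561}{150} \approx -38077.0$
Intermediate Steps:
$D{\left(S,o \right)} = \frac{83 + S}{6 \left(-43 + S\right)}$ ($D{\left(S,o \right)} = \frac{\left(S + 83\right) \frac{1}{-43 + S}}{6} = \frac{\left(83 + S\right) \frac{1}{-43 + S}}{6} = \frac{\frac{1}{-43 + S} \left(83 + S\right)}{6} = \frac{83 + S}{6 \left(-43 + S\right)}$)
$-38077 - D{\left(-182,141 \right)} = -38077 - \frac{83 - 182}{6 \left(-43 - 182\right)} = -38077 - \frac{1}{6} \frac{1}{-225} \left(-99\right) = -38077 - \frac{1}{6} \left(- \frac{1}{225}\right) \left(-99\right) = -38077 - \frac{11}{150} = - \frac{5711561}{150}$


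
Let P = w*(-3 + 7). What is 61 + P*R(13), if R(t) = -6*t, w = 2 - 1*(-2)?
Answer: -1187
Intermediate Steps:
w = 4 (w = 2 + 2 = 4)
P = 16 (P = 4*(-3 + 7) = 4*4 = 16)
61 + P*R(13) = 61 + 16*(-6*13) = 61 + 16*(-78) = 61 - 1248 = -1187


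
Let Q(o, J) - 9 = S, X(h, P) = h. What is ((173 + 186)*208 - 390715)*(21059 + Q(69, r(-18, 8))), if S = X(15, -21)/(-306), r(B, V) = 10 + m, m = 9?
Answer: -679154600033/102 ≈ -6.6584e+9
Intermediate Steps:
r(B, V) = 19 (r(B, V) = 10 + 9 = 19)
S = -5/102 (S = 15/(-306) = 15*(-1/306) = -5/102 ≈ -0.049020)
Q(o, J) = 913/102 (Q(o, J) = 9 - 5/102 = 913/102)
((173 + 186)*208 - 390715)*(21059 + Q(69, r(-18, 8))) = ((173 + 186)*208 - 390715)*(21059 + 913/102) = (359*208 - 390715)*(2148931/102) = (74672 - 390715)*(2148931/102) = -316043*2148931/102 = -679154600033/102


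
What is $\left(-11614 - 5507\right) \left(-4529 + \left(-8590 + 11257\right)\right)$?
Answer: $31879302$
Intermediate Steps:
$\left(-11614 - 5507\right) \left(-4529 + \left(-8590 + 11257\right)\right) = - 17121 \left(-4529 + 2667\right) = \left(-17121\right) \left(-1862\right) = 31879302$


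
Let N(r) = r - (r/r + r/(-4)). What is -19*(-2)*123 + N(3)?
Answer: 18707/4 ≈ 4676.8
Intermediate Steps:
N(r) = -1 + 5*r/4 (N(r) = r - (1 + r*(-1/4)) = r - (1 - r/4) = r + (-1 + r/4) = -1 + 5*r/4)
-19*(-2)*123 + N(3) = -19*(-2)*123 + (-1 + (5/4)*3) = 38*123 + (-1 + 15/4) = 4674 + 11/4 = 18707/4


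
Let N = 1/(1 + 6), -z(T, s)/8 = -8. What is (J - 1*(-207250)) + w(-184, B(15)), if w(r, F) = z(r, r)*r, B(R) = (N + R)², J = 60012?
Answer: 255486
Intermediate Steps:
z(T, s) = 64 (z(T, s) = -8*(-8) = 64)
N = ⅐ (N = 1/7 = ⅐ ≈ 0.14286)
B(R) = (⅐ + R)²
w(r, F) = 64*r
(J - 1*(-207250)) + w(-184, B(15)) = (60012 - 1*(-207250)) + 64*(-184) = (60012 + 207250) - 11776 = 267262 - 11776 = 255486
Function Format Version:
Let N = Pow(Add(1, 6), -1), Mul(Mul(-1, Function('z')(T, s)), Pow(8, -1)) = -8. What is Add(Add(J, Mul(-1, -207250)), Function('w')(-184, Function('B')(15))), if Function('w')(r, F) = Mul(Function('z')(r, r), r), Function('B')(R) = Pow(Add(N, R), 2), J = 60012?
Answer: 255486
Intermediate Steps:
Function('z')(T, s) = 64 (Function('z')(T, s) = Mul(-8, -8) = 64)
N = Rational(1, 7) (N = Pow(7, -1) = Rational(1, 7) ≈ 0.14286)
Function('B')(R) = Pow(Add(Rational(1, 7), R), 2)
Function('w')(r, F) = Mul(64, r)
Add(Add(J, Mul(-1, -207250)), Function('w')(-184, Function('B')(15))) = Add(Add(60012, Mul(-1, -207250)), Mul(64, -184)) = Add(Add(60012, 207250), -11776) = Add(267262, -11776) = 255486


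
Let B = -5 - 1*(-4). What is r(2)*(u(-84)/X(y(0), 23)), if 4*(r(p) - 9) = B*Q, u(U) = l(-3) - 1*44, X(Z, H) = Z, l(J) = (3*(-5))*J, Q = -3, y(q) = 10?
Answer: 39/40 ≈ 0.97500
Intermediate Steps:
l(J) = -15*J
u(U) = 1 (u(U) = -15*(-3) - 1*44 = 45 - 44 = 1)
B = -1 (B = -5 + 4 = -1)
r(p) = 39/4 (r(p) = 9 + (-1*(-3))/4 = 9 + (¼)*3 = 9 + ¾ = 39/4)
r(2)*(u(-84)/X(y(0), 23)) = 39*(1/10)/4 = 39*(1*(⅒))/4 = (39/4)*(⅒) = 39/40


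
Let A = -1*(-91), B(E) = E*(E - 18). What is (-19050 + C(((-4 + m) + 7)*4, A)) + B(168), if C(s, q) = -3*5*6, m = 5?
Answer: 6060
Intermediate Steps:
B(E) = E*(-18 + E)
A = 91
C(s, q) = -90 (C(s, q) = -15*6 = -90)
(-19050 + C(((-4 + m) + 7)*4, A)) + B(168) = (-19050 - 90) + 168*(-18 + 168) = -19140 + 168*150 = -19140 + 25200 = 6060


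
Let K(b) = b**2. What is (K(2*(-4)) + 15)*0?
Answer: 0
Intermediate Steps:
(K(2*(-4)) + 15)*0 = ((2*(-4))**2 + 15)*0 = ((-8)**2 + 15)*0 = (64 + 15)*0 = 79*0 = 0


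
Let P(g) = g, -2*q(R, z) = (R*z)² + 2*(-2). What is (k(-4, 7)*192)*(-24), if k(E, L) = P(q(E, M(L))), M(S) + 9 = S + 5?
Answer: 322560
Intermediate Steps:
M(S) = -4 + S (M(S) = -9 + (S + 5) = -9 + (5 + S) = -4 + S)
q(R, z) = 2 - R²*z²/2 (q(R, z) = -((R*z)² + 2*(-2))/2 = -(R²*z² - 4)/2 = -(-4 + R²*z²)/2 = 2 - R²*z²/2)
k(E, L) = 2 - E²*(-4 + L)²/2
(k(-4, 7)*192)*(-24) = ((2 - ½*(-4)²*(-4 + 7)²)*192)*(-24) = ((2 - ½*16*3²)*192)*(-24) = ((2 - ½*16*9)*192)*(-24) = ((2 - 72)*192)*(-24) = -70*192*(-24) = -13440*(-24) = 322560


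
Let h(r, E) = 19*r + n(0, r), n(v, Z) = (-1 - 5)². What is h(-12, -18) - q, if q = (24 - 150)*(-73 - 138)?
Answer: -26778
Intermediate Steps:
n(v, Z) = 36 (n(v, Z) = (-6)² = 36)
q = 26586 (q = -126*(-211) = 26586)
h(r, E) = 36 + 19*r (h(r, E) = 19*r + 36 = 36 + 19*r)
h(-12, -18) - q = (36 + 19*(-12)) - 1*26586 = (36 - 228) - 26586 = -192 - 26586 = -26778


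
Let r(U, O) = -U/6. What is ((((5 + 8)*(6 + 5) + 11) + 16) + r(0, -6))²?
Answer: 28900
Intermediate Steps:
r(U, O) = -U/6 (r(U, O) = -U*(⅙) = -U/6)
((((5 + 8)*(6 + 5) + 11) + 16) + r(0, -6))² = ((((5 + 8)*(6 + 5) + 11) + 16) - ⅙*0)² = (((13*11 + 11) + 16) + 0)² = (((143 + 11) + 16) + 0)² = ((154 + 16) + 0)² = (170 + 0)² = 170² = 28900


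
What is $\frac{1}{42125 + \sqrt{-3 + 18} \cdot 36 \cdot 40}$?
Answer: $\frac{337}{13947293} - \frac{288 \sqrt{15}}{348682325} \approx 2.0963 \cdot 10^{-5}$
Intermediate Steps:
$\frac{1}{42125 + \sqrt{-3 + 18} \cdot 36 \cdot 40} = \frac{1}{42125 + \sqrt{15} \cdot 36 \cdot 40} = \frac{1}{42125 + 36 \sqrt{15} \cdot 40} = \frac{1}{42125 + 1440 \sqrt{15}}$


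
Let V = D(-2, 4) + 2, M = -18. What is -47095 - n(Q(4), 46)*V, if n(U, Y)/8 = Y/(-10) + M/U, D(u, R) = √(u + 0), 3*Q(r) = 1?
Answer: -230787/5 + 2344*I*√2/5 ≈ -46157.0 + 662.98*I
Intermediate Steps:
Q(r) = ⅓ (Q(r) = (⅓)*1 = ⅓)
D(u, R) = √u
n(U, Y) = -144/U - 4*Y/5 (n(U, Y) = 8*(Y/(-10) - 18/U) = 8*(Y*(-⅒) - 18/U) = 8*(-Y/10 - 18/U) = 8*(-18/U - Y/10) = -144/U - 4*Y/5)
V = 2 + I*√2 (V = √(-2) + 2 = I*√2 + 2 = 2 + I*√2 ≈ 2.0 + 1.4142*I)
-47095 - n(Q(4), 46)*V = -47095 - (-144/⅓ - ⅘*46)*(2 + I*√2) = -47095 - (-144*3 - 184/5)*(2 + I*√2) = -47095 - (-432 - 184/5)*(2 + I*√2) = -47095 - (-2344)*(2 + I*√2)/5 = -47095 - (-4688/5 - 2344*I*√2/5) = -47095 + (4688/5 + 2344*I*√2/5) = -230787/5 + 2344*I*√2/5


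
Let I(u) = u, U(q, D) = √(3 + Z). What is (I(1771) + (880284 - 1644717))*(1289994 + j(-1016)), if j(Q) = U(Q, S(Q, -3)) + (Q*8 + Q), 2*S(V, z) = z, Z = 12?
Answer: -976855622700 - 762662*√15 ≈ -9.7686e+11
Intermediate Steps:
S(V, z) = z/2
U(q, D) = √15 (U(q, D) = √(3 + 12) = √15)
j(Q) = √15 + 9*Q (j(Q) = √15 + (Q*8 + Q) = √15 + (8*Q + Q) = √15 + 9*Q)
(I(1771) + (880284 - 1644717))*(1289994 + j(-1016)) = (1771 + (880284 - 1644717))*(1289994 + (√15 + 9*(-1016))) = (1771 - 764433)*(1289994 + (√15 - 9144)) = -762662*(1289994 + (-9144 + √15)) = -762662*(1280850 + √15) = -976855622700 - 762662*√15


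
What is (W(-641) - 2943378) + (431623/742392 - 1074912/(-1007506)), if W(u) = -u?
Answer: -1100530632536694841/373982197176 ≈ -2.9427e+6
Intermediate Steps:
(W(-641) - 2943378) + (431623/742392 - 1074912/(-1007506)) = (-1*(-641) - 2943378) + (431623/742392 - 1074912/(-1007506)) = (641 - 2943378) + (431623*(1/742392) - 1074912*(-1/1007506)) = -2942737 + (431623/742392 + 537456/503753) = -2942737 + 616434415871/373982197176 = -1100530632536694841/373982197176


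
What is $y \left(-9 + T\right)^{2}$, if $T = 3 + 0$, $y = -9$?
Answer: $-324$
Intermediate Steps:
$T = 3$
$y \left(-9 + T\right)^{2} = - 9 \left(-9 + 3\right)^{2} = - 9 \left(-6\right)^{2} = \left(-9\right) 36 = -324$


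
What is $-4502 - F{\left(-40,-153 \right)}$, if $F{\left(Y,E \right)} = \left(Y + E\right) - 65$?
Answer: $-4244$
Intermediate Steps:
$F{\left(Y,E \right)} = -65 + E + Y$ ($F{\left(Y,E \right)} = \left(E + Y\right) - 65 = -65 + E + Y$)
$-4502 - F{\left(-40,-153 \right)} = -4502 - \left(-65 - 153 - 40\right) = -4502 - -258 = -4502 + 258 = -4244$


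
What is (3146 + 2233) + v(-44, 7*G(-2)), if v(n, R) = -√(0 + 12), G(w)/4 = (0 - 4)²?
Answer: 5379 - 2*√3 ≈ 5375.5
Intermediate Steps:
G(w) = 64 (G(w) = 4*(0 - 4)² = 4*(-4)² = 4*16 = 64)
v(n, R) = -2*√3 (v(n, R) = -√12 = -2*√3)
(3146 + 2233) + v(-44, 7*G(-2)) = (3146 + 2233) - 2*√3 = 5379 - 2*√3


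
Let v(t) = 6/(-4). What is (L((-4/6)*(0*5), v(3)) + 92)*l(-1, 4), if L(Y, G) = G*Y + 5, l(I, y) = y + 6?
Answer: 970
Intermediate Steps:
v(t) = -3/2 (v(t) = 6*(-1/4) = -3/2)
l(I, y) = 6 + y
L(Y, G) = 5 + G*Y
(L((-4/6)*(0*5), v(3)) + 92)*l(-1, 4) = ((5 - 3*(-4/6)*0*5/2) + 92)*(6 + 4) = ((5 - 3*(-4*1/6)*0/2) + 92)*10 = ((5 - (-1)*0) + 92)*10 = ((5 - 3/2*0) + 92)*10 = ((5 + 0) + 92)*10 = (5 + 92)*10 = 97*10 = 970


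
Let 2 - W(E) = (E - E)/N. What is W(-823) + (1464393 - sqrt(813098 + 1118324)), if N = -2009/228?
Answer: 1464395 - sqrt(1931422) ≈ 1.4630e+6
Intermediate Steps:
N = -2009/228 (N = -2009*1/228 = -2009/228 ≈ -8.8114)
W(E) = 2 (W(E) = 2 - (E - E)/(-2009/228) = 2 - 0*(-228)/2009 = 2 - 1*0 = 2 + 0 = 2)
W(-823) + (1464393 - sqrt(813098 + 1118324)) = 2 + (1464393 - sqrt(813098 + 1118324)) = 2 + (1464393 - sqrt(1931422)) = 1464395 - sqrt(1931422)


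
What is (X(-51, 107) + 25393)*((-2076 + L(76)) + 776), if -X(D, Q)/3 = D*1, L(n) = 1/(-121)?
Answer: -4018411346/121 ≈ -3.3210e+7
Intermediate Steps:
L(n) = -1/121
X(D, Q) = -3*D
(X(-51, 107) + 25393)*((-2076 + L(76)) + 776) = (-3*(-51) + 25393)*((-2076 - 1/121) + 776) = (153 + 25393)*(-251197/121 + 776) = 25546*(-157301/121) = -4018411346/121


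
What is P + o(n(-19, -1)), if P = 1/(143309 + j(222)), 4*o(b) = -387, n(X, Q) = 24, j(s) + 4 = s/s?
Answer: -27729709/286612 ≈ -96.750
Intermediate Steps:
j(s) = -3 (j(s) = -4 + s/s = -4 + 1 = -3)
o(b) = -387/4 (o(b) = (1/4)*(-387) = -387/4)
P = 1/143306 (P = 1/(143309 - 3) = 1/143306 ≈ 6.9781e-6)
P + o(n(-19, -1)) = 1/143306 - 387/4 = -27729709/286612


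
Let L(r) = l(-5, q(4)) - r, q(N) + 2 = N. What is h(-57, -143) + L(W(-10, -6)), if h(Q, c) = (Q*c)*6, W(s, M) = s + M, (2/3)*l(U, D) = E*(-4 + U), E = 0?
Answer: 48922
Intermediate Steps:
q(N) = -2 + N
l(U, D) = 0 (l(U, D) = 3*(0*(-4 + U))/2 = (3/2)*0 = 0)
W(s, M) = M + s
h(Q, c) = 6*Q*c
L(r) = -r (L(r) = 0 - r = -r)
h(-57, -143) + L(W(-10, -6)) = 6*(-57)*(-143) - (-6 - 10) = 48906 - 1*(-16) = 48906 + 16 = 48922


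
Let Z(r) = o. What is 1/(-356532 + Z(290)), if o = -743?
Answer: -1/357275 ≈ -2.7990e-6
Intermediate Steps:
Z(r) = -743
1/(-356532 + Z(290)) = 1/(-356532 - 743) = 1/(-357275) = -1/357275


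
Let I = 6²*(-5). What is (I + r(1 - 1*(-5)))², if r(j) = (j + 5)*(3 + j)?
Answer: 6561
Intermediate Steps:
r(j) = (3 + j)*(5 + j) (r(j) = (5 + j)*(3 + j) = (3 + j)*(5 + j))
I = -180 (I = 36*(-5) = -180)
(I + r(1 - 1*(-5)))² = (-180 + (15 + (1 - 1*(-5))² + 8*(1 - 1*(-5))))² = (-180 + (15 + (1 + 5)² + 8*(1 + 5)))² = (-180 + (15 + 6² + 8*6))² = (-180 + (15 + 36 + 48))² = (-180 + 99)² = (-81)² = 6561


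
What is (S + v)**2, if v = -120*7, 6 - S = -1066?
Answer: 53824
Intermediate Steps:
S = 1072 (S = 6 - 1*(-1066) = 6 + 1066 = 1072)
v = -840
(S + v)**2 = (1072 - 840)**2 = 232**2 = 53824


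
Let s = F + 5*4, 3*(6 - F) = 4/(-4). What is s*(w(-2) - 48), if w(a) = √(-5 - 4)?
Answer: -1264 + 79*I ≈ -1264.0 + 79.0*I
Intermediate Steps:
F = 19/3 (F = 6 - 4/(3*(-4)) = 6 - 4*(-1)/(3*4) = 6 - ⅓*(-1) = 6 + ⅓ = 19/3 ≈ 6.3333)
w(a) = 3*I (w(a) = √(-9) = 3*I)
s = 79/3 (s = 19/3 + 5*4 = 19/3 + 20 = 79/3 ≈ 26.333)
s*(w(-2) - 48) = 79*(3*I - 48)/3 = 79*(-48 + 3*I)/3 = -1264 + 79*I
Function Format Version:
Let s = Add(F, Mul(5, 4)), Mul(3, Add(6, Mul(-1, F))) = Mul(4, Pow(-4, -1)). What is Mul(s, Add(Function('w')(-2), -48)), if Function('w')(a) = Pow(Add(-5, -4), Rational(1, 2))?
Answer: Add(-1264, Mul(79, I)) ≈ Add(-1264.0, Mul(79.000, I))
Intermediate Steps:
F = Rational(19, 3) (F = Add(6, Mul(Rational(-1, 3), Mul(4, Pow(-4, -1)))) = Add(6, Mul(Rational(-1, 3), Mul(4, Rational(-1, 4)))) = Add(6, Mul(Rational(-1, 3), -1)) = Add(6, Rational(1, 3)) = Rational(19, 3) ≈ 6.3333)
Function('w')(a) = Mul(3, I) (Function('w')(a) = Pow(-9, Rational(1, 2)) = Mul(3, I))
s = Rational(79, 3) (s = Add(Rational(19, 3), Mul(5, 4)) = Add(Rational(19, 3), 20) = Rational(79, 3) ≈ 26.333)
Mul(s, Add(Function('w')(-2), -48)) = Mul(Rational(79, 3), Add(Mul(3, I), -48)) = Mul(Rational(79, 3), Add(-48, Mul(3, I))) = Add(-1264, Mul(79, I))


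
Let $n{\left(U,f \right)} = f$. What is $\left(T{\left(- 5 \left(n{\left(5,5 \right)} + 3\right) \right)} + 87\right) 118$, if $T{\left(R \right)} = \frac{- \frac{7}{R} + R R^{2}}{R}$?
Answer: $\frac{159252387}{800} \approx 1.9907 \cdot 10^{5}$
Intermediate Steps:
$T{\left(R \right)} = \frac{R^{3} - \frac{7}{R}}{R}$ ($T{\left(R \right)} = \frac{- \frac{7}{R} + R^{3}}{R} = \frac{R^{3} - \frac{7}{R}}{R}$)
$\left(T{\left(- 5 \left(n{\left(5,5 \right)} + 3\right) \right)} + 87\right) 118 = \left(\frac{-7 + \left(- 5 \left(5 + 3\right)\right)^{4}}{25 \left(5 + 3\right)^{2}} + 87\right) 118 = \left(\frac{-7 + \left(\left(-5\right) 8\right)^{4}}{1600} + 87\right) 118 = \left(\frac{-7 + \left(-40\right)^{4}}{1600} + 87\right) 118 = \left(\frac{-7 + 2560000}{1600} + 87\right) 118 = \left(\frac{1}{1600} \cdot 2559993 + 87\right) 118 = \left(\frac{2559993}{1600} + 87\right) 118 = \frac{2699193}{1600} \cdot 118 = \frac{159252387}{800}$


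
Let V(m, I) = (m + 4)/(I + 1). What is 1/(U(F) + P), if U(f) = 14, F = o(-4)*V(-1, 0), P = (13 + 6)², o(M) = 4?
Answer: 1/375 ≈ 0.0026667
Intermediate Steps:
V(m, I) = (4 + m)/(1 + I)
P = 361 (P = 19² = 361)
F = 12 (F = 4*((4 - 1)/(1 + 0)) = 4*(3/1) = 4*(1*3) = 4*3 = 12)
1/(U(F) + P) = 1/(14 + 361) = 1/375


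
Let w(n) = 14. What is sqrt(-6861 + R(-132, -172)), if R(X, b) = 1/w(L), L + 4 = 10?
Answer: I*sqrt(1344742)/14 ≈ 82.831*I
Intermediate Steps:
L = 6 (L = -4 + 10 = 6)
R(X, b) = 1/14
sqrt(-6861 + R(-132, -172)) = sqrt(-6861 + 1/14) = sqrt(-96053/14) = I*sqrt(1344742)/14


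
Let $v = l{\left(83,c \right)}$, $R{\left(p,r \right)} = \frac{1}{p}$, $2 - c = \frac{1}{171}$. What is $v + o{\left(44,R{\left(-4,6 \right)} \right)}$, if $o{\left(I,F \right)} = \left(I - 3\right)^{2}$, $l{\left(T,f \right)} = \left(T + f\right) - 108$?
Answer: $\frac{283517}{171} \approx 1658.0$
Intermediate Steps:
$c = \frac{341}{171}$ ($c = 2 - \frac{1}{171} = \frac{341}{171} \approx 1.9942$)
$l{\left(T,f \right)} = -108 + T + f$
$v = - \frac{3934}{171}$ ($v = -108 + 83 + \frac{341}{171} = - \frac{3934}{171} \approx -23.006$)
$o{\left(I,F \right)} = \left(-3 + I\right)^{2}$
$v + o{\left(44,R{\left(-4,6 \right)} \right)} = - \frac{3934}{171} + \left(-3 + 44\right)^{2} = - \frac{3934}{171} + 41^{2} = - \frac{3934}{171} + 1681 = \frac{283517}{171}$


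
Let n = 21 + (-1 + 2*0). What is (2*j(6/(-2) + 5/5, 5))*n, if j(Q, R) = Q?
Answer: -80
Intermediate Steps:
n = 20 (n = 21 + (-1 + 0) = 21 - 1 = 20)
(2*j(6/(-2) + 5/5, 5))*n = (2*(6/(-2) + 5/5))*20 = (2*(6*(-½) + 5*(⅕)))*20 = (2*(-3 + 1))*20 = (2*(-2))*20 = -4*20 = -80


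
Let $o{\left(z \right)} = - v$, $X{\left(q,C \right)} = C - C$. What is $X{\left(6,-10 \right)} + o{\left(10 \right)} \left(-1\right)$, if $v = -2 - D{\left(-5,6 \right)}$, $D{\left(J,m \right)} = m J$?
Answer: $28$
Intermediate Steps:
$X{\left(q,C \right)} = 0$
$D{\left(J,m \right)} = J m$
$v = 28$ ($v = -2 - \left(-5\right) 6 = -2 - -30 = -2 + 30 = 28$)
$o{\left(z \right)} = -28$ ($o{\left(z \right)} = \left(-1\right) 28 = -28$)
$X{\left(6,-10 \right)} + o{\left(10 \right)} \left(-1\right) = 0 - -28 = 0 + 28 = 28$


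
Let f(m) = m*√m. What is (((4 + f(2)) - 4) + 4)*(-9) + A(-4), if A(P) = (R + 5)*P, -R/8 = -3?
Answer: -152 - 18*√2 ≈ -177.46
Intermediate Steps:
R = 24 (R = -8*(-3) = 24)
A(P) = 29*P (A(P) = (24 + 5)*P = 29*P)
f(m) = m^(3/2)
(((4 + f(2)) - 4) + 4)*(-9) + A(-4) = (((4 + 2^(3/2)) - 4) + 4)*(-9) + 29*(-4) = (((4 + 2*√2) - 4) + 4)*(-9) - 116 = (2*√2 + 4)*(-9) - 116 = (4 + 2*√2)*(-9) - 116 = (-36 - 18*√2) - 116 = -152 - 18*√2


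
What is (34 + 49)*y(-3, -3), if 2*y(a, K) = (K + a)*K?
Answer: 747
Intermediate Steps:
y(a, K) = K*(K + a)/2 (y(a, K) = ((K + a)*K)/2 = (K*(K + a))/2 = K*(K + a)/2)
(34 + 49)*y(-3, -3) = (34 + 49)*((1/2)*(-3)*(-3 - 3)) = 83*((1/2)*(-3)*(-6)) = 83*9 = 747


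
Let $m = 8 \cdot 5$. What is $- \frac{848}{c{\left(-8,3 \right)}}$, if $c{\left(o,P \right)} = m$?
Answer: $- \frac{106}{5} \approx -21.2$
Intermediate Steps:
$m = 40$
$c{\left(o,P \right)} = 40$
$- \frac{848}{c{\left(-8,3 \right)}} = - \frac{848}{40} = \left(-848\right) \frac{1}{40} = - \frac{106}{5}$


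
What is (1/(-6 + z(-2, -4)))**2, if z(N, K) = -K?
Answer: 1/4 ≈ 0.25000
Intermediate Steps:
(1/(-6 + z(-2, -4)))**2 = (1/(-6 - 1*(-4)))**2 = (1/(-6 + 4))**2 = (1/(-2))**2 = (-1/2)**2 = 1/4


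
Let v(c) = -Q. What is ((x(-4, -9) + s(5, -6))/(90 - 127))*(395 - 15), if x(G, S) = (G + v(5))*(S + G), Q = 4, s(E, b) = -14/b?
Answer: -121220/111 ≈ -1092.1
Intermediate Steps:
v(c) = -4 (v(c) = -1*4 = -4)
x(G, S) = (-4 + G)*(G + S) (x(G, S) = (G - 4)*(S + G) = (-4 + G)*(G + S))
((x(-4, -9) + s(5, -6))/(90 - 127))*(395 - 15) = ((((-4)² - 4*(-4) - 4*(-9) - 4*(-9)) - 14/(-6))/(90 - 127))*(395 - 15) = (((16 + 16 + 36 + 36) - 14*(-⅙))/(-37))*380 = ((104 + 7/3)*(-1/37))*380 = ((319/3)*(-1/37))*380 = -319/111*380 = -121220/111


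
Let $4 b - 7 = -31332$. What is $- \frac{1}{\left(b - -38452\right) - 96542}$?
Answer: $\frac{4}{263685} \approx 1.517 \cdot 10^{-5}$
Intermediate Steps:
$b = - \frac{31325}{4}$ ($b = \frac{7}{4} + \frac{1}{4} \left(-31332\right) = \frac{7}{4} - 7833 = - \frac{31325}{4} \approx -7831.3$)
$- \frac{1}{\left(b - -38452\right) - 96542} = - \frac{1}{\left(- \frac{31325}{4} - -38452\right) - 96542} = - \frac{1}{\left(- \frac{31325}{4} + 38452\right) - 96542} = - \frac{1}{\frac{122483}{4} - 96542} = - \frac{1}{- \frac{263685}{4}} = \left(-1\right) \left(- \frac{4}{263685}\right) = \frac{4}{263685}$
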